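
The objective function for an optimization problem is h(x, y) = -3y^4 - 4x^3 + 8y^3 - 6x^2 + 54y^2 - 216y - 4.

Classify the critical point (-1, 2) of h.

The mixed partial ∂²h/∂x∂y is 0, so the Hessian at any point is diag(h_xx, h_yy) = diag(-12(2x + 1), 12(-3y^2 + 4y + 9)).
At (-1, 2): H = diag(12, 60).
Both eigenvalues are positive, so H is positive definite: a local minimum.

local minimum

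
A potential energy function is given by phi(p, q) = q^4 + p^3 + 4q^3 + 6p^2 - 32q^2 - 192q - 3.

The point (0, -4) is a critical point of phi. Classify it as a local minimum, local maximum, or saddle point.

local minimum

The mixed partial ∂²phi/∂p∂q is 0, so the Hessian at any point is diag(phi_pp, phi_qq) = diag(6(p + 2), 4(3q^2 + 6q - 16)).
At (0, -4): H = diag(12, 32).
Both eigenvalues are positive, so H is positive definite: a local minimum.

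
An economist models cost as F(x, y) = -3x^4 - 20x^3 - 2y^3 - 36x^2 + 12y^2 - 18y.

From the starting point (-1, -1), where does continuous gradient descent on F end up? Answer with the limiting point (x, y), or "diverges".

(-2, 1)

F is separable, so gradient descent decouples: x follows -∂F/∂x, y follows -∂F/∂y.
∂F/∂x = -12x(x + 2)(x + 3); at x=-1 this is 24, so x decreases.
∂F/∂y = -6(y - 3)(y - 1); at y=-1 this is -48, so y increases.
x converges to its nearest critical value -2 (a local min of the x-part); y converges to 1. The iterate converges to (-2, 1).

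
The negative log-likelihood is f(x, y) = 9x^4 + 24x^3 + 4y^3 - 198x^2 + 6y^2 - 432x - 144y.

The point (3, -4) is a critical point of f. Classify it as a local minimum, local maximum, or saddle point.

saddle point

The mixed partial ∂²f/∂x∂y is 0, so the Hessian at any point is diag(f_xx, f_yy) = diag(36(3x^2 + 4x - 11), 12(2y + 1)).
At (3, -4): H = diag(1008, -84).
The eigenvalues have opposite signs, so H is indefinite: a saddle point.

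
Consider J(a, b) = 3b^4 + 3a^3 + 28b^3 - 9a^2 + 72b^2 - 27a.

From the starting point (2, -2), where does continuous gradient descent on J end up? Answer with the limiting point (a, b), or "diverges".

J is separable, so gradient descent decouples: a follows -∂J/∂a, b follows -∂J/∂b.
∂J/∂a = 9(a - 3)(a + 1); at a=2 this is -27, so a increases.
∂J/∂b = 12b(b + 3)(b + 4); at b=-2 this is -48, so b increases.
a converges to its nearest critical value 3 (a local min of the a-part); b converges to 0. The iterate converges to (3, 0).

(3, 0)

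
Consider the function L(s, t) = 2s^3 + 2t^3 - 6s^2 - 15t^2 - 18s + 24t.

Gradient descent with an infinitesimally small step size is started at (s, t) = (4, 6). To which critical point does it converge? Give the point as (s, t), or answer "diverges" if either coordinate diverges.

(3, 4)

L is separable, so gradient descent decouples: s follows -∂L/∂s, t follows -∂L/∂t.
∂L/∂s = 6(s - 3)(s + 1); at s=4 this is 30, so s decreases.
∂L/∂t = 6(t - 4)(t - 1); at t=6 this is 60, so t decreases.
s converges to its nearest critical value 3 (a local min of the s-part); t converges to 4. The iterate converges to (3, 4).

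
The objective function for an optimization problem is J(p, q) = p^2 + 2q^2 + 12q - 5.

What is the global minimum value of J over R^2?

-23

J(p,q) separates as A(p) + B(q) − 5, so its minimum is min A + min B − 5.
A'(p) = 2p vanishes at p ∈ {0}; B'(q) = 4q + 12 vanishes at q ∈ {-3}.
Local minima of A (where A''>0): A(0)=0. Local minima of B: B(-3)=-18.
So the global minimum of J is A(0) + B(-3) − 5 = 0 − 18 − 5 = -23, attained at (0, -3).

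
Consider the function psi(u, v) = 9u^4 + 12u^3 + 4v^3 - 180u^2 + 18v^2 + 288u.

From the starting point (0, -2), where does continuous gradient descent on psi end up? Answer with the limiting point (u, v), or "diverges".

psi is separable, so gradient descent decouples: u follows -∂psi/∂u, v follows -∂psi/∂v.
∂psi/∂u = 36(u - 2)(u - 1)(u + 4); at u=0 this is 288, so u decreases.
∂psi/∂v = 12v(v + 3); at v=-2 this is -24, so v increases.
u converges to its nearest critical value -4 (a local min of the u-part); v converges to 0. The iterate converges to (-4, 0).

(-4, 0)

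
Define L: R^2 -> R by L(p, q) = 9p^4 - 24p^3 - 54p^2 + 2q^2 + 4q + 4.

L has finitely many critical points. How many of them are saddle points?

1

L separates as a function of p plus a function of q, so ∇L=0 decouples.
∂L/∂p = 36p(p - 3)(p + 1) = 0 at p ∈ {-1, 0, 3}; ∂L/∂q = 4(q + 1) = 0 at q ∈ {-1}.
The Hessian is diagonal: diag(L_pp, L_qq). Second derivatives: L_pp(-1)=144, L_pp(0)=-108, L_pp(3)=432; L_qq(-1)=4.
Saddle points occur where the two diagonal entries have opposite signs: (0, -1). Count: 1.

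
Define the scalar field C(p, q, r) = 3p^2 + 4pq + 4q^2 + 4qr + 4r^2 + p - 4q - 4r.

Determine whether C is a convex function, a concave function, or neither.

convex

C is quadratic, so its Hessian is the constant matrix H = [[6, 4, 0], [4, 8, 4], [0, 4, 8]].
Leading principal minors: 6, 32, 160.
All positive ⇒ H ≻ 0 ⇒ convex.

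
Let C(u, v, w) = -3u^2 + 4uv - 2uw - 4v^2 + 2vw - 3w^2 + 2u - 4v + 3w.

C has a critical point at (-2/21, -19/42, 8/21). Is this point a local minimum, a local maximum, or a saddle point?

The Hessian is constant: H = [[-6, 4, -2], [4, -8, 2], [-2, 2, -6]].
Leading principal minors: Δ₁ = -6, Δ₂ = 32, Δ₃ = -168.
The minors alternate sign starting negative (−, +, −), so H is negative definite: a local maximum.

local maximum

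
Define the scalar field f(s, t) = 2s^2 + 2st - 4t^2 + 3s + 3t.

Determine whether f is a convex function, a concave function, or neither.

neither

f is quadratic, so its Hessian is the constant matrix H = [[4, 2], [2, -8]].
det(H) = -36, tr(H) = -4.
det(H) < 0, so H is indefinite: neither convex nor concave.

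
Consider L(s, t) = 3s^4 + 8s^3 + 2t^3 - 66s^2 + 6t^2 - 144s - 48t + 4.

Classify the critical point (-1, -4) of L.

local maximum

The mixed partial ∂²L/∂s∂t is 0, so the Hessian at any point is diag(L_ss, L_tt) = diag(12(3s^2 + 4s - 11), 12(t + 1)).
At (-1, -4): H = diag(-144, -36).
Both eigenvalues are negative, so H is negative definite: a local maximum.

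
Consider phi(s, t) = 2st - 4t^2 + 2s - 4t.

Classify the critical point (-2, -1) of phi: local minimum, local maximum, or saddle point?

saddle point

The Hessian of phi is constant: H = [[0, 2], [2, -8]].
det(H) = 0·(-8) − 2² = -4.
Since det(H) < 0, H is indefinite and the critical point is a saddle point.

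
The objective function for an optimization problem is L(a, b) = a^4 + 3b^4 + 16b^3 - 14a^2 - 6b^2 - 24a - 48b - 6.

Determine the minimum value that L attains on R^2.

-283

L(a,b) separates as P(a) + Q(b) − 6, so its minimum is min P + min Q − 6.
P'(a) = 4(a - 3)(a + 1)(a + 2) vanishes at a ∈ {-2, -1, 3}; Q'(b) = 12(b - 1)(b + 1)(b + 4) vanishes at b ∈ {-4, -1, 1}.
Local minima of P (where P''>0): P(-2)=8, P(3)=-117. Local minima of Q: Q(-4)=-160, Q(1)=-35.
So the global minimum of L is P(3) + Q(-4) − 6 = -117 − 160 − 6 = -283, attained at (3, -4).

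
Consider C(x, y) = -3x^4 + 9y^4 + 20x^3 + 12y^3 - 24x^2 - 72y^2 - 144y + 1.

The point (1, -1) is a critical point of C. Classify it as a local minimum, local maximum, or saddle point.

saddle point

The mixed partial ∂²C/∂x∂y is 0, so the Hessian at any point is diag(C_xx, C_yy) = diag(12(-3x^2 + 10x - 4), 36(3y^2 + 2y - 4)).
At (1, -1): H = diag(36, -108).
The eigenvalues have opposite signs, so H is indefinite: a saddle point.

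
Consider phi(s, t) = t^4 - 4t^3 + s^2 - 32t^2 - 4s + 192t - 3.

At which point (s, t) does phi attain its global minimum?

phi(s,t) separates as P(s) + Q(t) − 3, so its minimum is min P + min Q − 3.
P'(s) = 2s - 4 vanishes at s ∈ {2}; Q'(t) = 4(t - 4)(t - 3)(t + 4) vanishes at t ∈ {-4, 3, 4}.
Local minima of P (where P''>0): P(2)=-4. Local minima of Q: Q(-4)=-768, Q(4)=256.
So the global minimum of phi is P(2) + Q(-4) − 3 = -4 − 768 − 3 = -775, attained at (2, -4).

(2, -4)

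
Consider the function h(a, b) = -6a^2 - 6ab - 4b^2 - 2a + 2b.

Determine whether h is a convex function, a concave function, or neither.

concave

h is quadratic, so its Hessian is the constant matrix H = [[-12, -6], [-6, -8]].
det(H) = 60, tr(H) = -20.
det(H) > 0 and tr(H) < 0, so H is negative definite everywhere: concave.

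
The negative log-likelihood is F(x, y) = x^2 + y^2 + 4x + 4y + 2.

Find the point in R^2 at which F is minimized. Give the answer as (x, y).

F(x,y) separates as P(x) + Q(y) + 2, so its minimum is min P + min Q + 2.
P'(x) = 2x + 4 vanishes at x ∈ {-2}; Q'(y) = 2y + 4 vanishes at y ∈ {-2}.
Local minima of P (where P''>0): P(-2)=-4. Local minima of Q: Q(-2)=-4.
So the global minimum of F is P(-2) + Q(-2) + 2 = -4 − 4 + 2 = -6, attained at (-2, -2).

(-2, -2)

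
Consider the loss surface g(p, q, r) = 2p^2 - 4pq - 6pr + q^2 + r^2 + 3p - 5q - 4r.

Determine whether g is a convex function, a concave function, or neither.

g is quadratic, so its Hessian is the constant matrix H = [[4, -4, -6], [-4, 2, 0], [-6, 0, 2]].
Leading principal minors: 4, -8, -88.
Neither pattern holds ⇒ H is indefinite ⇒ neither convex nor concave.

neither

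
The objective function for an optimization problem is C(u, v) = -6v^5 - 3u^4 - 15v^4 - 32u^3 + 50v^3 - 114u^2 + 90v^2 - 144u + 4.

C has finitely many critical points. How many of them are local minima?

2

C separates as a function of u plus a function of v, so ∇C=0 decouples.
∂C/∂u = -12(u + 1)(u + 3)(u + 4) = 0 at u ∈ {-4, -3, -1}; ∂C/∂v = -30v(v - 2)(v + 1)(v + 3) = 0 at v ∈ {-3, -1, 0, 2}.
The Hessian is diagonal: diag(C_uu, C_vv). Second derivatives: C_uu(-4)=-36, C_uu(-3)=24, C_uu(-1)=-72; C_vv(-3)=900, C_vv(-1)=-180, C_vv(0)=180, C_vv(2)=-900.
Local minima occur where both diagonal entries positive: (-3, -3), (-3, 0). Count: 2.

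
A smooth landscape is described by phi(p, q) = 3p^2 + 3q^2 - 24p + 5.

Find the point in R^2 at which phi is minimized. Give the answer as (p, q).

(4, 0)

phi(p,q) separates as A(p) + B(q) + 5, so its minimum is min A + min B + 5.
A'(p) = 6p - 24 vanishes at p ∈ {4}; B'(q) = 6q vanishes at q ∈ {0}.
Local minima of A (where A''>0): A(4)=-48. Local minima of B: B(0)=0.
So the global minimum of phi is A(4) + B(0) + 5 = -48 + 0 + 5 = -43, attained at (4, 0).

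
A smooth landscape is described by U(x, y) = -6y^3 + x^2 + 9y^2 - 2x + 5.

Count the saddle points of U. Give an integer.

1

U separates as a function of x plus a function of y, so ∇U=0 decouples.
∂U/∂x = 2(x - 1) = 0 at x ∈ {1}; ∂U/∂y = -18y(y - 1) = 0 at y ∈ {0, 1}.
The Hessian is diagonal: diag(U_xx, U_yy). Second derivatives: U_xx(1)=2; U_yy(0)=18, U_yy(1)=-18.
Saddle points occur where the two diagonal entries have opposite signs: (1, 1). Count: 1.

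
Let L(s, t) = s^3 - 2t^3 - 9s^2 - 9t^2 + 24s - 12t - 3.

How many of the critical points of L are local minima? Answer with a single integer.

L separates as a function of s plus a function of t, so ∇L=0 decouples.
∂L/∂s = 3(s - 4)(s - 2) = 0 at s ∈ {2, 4}; ∂L/∂t = -6(t + 1)(t + 2) = 0 at t ∈ {-2, -1}.
The Hessian is diagonal: diag(L_ss, L_tt). Second derivatives: L_ss(2)=-6, L_ss(4)=6; L_tt(-2)=6, L_tt(-1)=-6.
Local minima occur where both diagonal entries positive: (4, -2). Count: 1.

1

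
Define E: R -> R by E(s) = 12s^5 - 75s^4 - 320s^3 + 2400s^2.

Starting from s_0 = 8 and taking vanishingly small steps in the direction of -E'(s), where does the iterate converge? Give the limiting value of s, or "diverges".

5

E'(s) = 60s(s - 5)(s - 4)(s + 4), so E'(8) = 69120.
Gradient descent moves in the -E' direction, i.e. s is decreasing.
The nearest critical point in that direction is s = 5, where E'' = 2700 > 0 (a local minimum). The iterate converges there.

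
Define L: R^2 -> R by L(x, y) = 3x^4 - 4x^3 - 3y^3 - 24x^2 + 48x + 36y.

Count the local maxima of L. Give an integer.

L separates as a function of x plus a function of y, so ∇L=0 decouples.
∂L/∂x = 12(x - 2)(x - 1)(x + 2) = 0 at x ∈ {-2, 1, 2}; ∂L/∂y = -9(y - 2)(y + 2) = 0 at y ∈ {-2, 2}.
The Hessian is diagonal: diag(L_xx, L_yy). Second derivatives: L_xx(-2)=144, L_xx(1)=-36, L_xx(2)=48; L_yy(-2)=36, L_yy(2)=-36.
Local maxima occur where both diagonal entries negative: (1, 2). Count: 1.

1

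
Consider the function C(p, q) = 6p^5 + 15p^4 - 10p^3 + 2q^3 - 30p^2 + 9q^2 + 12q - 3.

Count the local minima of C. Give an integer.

C separates as a function of p plus a function of q, so ∇C=0 decouples.
∂C/∂p = 30p(p - 1)(p + 1)(p + 2) = 0 at p ∈ {-2, -1, 0, 1}; ∂C/∂q = 6(q + 1)(q + 2) = 0 at q ∈ {-2, -1}.
The Hessian is diagonal: diag(C_pp, C_qq). Second derivatives: C_pp(-2)=-180, C_pp(-1)=60, C_pp(0)=-60, C_pp(1)=180; C_qq(-2)=-6, C_qq(-1)=6.
Local minima occur where both diagonal entries positive: (-1, -1), (1, -1). Count: 2.

2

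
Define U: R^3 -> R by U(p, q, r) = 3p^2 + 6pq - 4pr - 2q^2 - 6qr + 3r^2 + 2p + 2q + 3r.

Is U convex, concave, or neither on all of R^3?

neither

U is quadratic, so its Hessian is the constant matrix H = [[6, 6, -4], [6, -4, -6], [-4, -6, 6]].
Leading principal minors: 6, -60, -224.
Neither pattern holds ⇒ H is indefinite ⇒ neither convex nor concave.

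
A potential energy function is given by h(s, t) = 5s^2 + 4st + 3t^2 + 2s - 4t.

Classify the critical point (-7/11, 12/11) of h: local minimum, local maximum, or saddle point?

local minimum

The Hessian of h is constant: H = [[10, 4], [4, 6]].
det(H) = 10·6 − 4² = 44.
det(H) > 0 and tr(H) = 16 > 0, so H is positive definite and the point is a local minimum.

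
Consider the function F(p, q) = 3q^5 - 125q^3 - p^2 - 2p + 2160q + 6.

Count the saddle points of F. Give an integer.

F separates as a function of p plus a function of q, so ∇F=0 decouples.
∂F/∂p = -2(p + 1) = 0 at p ∈ {-1}; ∂F/∂q = 15(q - 4)(q - 3)(q + 3)(q + 4) = 0 at q ∈ {-4, -3, 3, 4}.
The Hessian is diagonal: diag(F_pp, F_qq). Second derivatives: F_pp(-1)=-2; F_qq(-4)=-840, F_qq(-3)=630, F_qq(3)=-630, F_qq(4)=840.
Saddle points occur where the two diagonal entries have opposite signs: (-1, -3), (-1, 4). Count: 2.

2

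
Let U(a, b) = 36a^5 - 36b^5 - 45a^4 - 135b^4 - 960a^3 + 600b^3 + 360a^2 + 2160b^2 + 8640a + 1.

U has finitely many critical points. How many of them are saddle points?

U separates as a function of a plus a function of b, so ∇U=0 decouples.
∂U/∂a = 180(a - 4)(a - 2)(a + 2)(a + 3) = 0 at a ∈ {-3, -2, 2, 4}; ∂U/∂b = -180b(b - 3)(b + 2)(b + 4) = 0 at b ∈ {-4, -2, 0, 3}.
The Hessian is diagonal: diag(U_aa, U_bb). Second derivatives: U_aa(-3)=-6300, U_aa(-2)=4320, U_aa(2)=-7200, U_aa(4)=15120; U_bb(-4)=10080, U_bb(-2)=-3600, U_bb(0)=4320, U_bb(3)=-18900.
Saddle points occur where the two diagonal entries have opposite signs: (-3, -4), (-3, 0), (-2, -2), (-2, 3), (2, -4), (2, 0), (4, -2), (4, 3). Count: 8.

8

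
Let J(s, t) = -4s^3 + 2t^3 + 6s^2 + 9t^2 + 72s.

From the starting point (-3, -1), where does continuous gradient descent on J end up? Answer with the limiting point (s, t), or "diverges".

(-2, 0)

J is separable, so gradient descent decouples: s follows -∂J/∂s, t follows -∂J/∂t.
∂J/∂s = -12(s - 3)(s + 2); at s=-3 this is -72, so s increases.
∂J/∂t = 6t(t + 3); at t=-1 this is -12, so t increases.
s converges to its nearest critical value -2 (a local min of the s-part); t converges to 0. The iterate converges to (-2, 0).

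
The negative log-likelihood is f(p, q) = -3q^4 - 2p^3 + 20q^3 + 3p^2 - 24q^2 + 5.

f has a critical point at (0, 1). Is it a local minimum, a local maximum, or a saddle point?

The mixed partial ∂²f/∂p∂q is 0, so the Hessian at any point is diag(f_pp, f_qq) = diag(6(-2p + 1), 12(-3q^2 + 10q - 4)).
At (0, 1): H = diag(6, 36).
Both eigenvalues are positive, so H is positive definite: a local minimum.

local minimum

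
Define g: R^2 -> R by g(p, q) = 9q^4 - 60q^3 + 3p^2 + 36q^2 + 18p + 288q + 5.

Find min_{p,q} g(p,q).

g(p,q) separates as A(p) + B(q) + 5, so its minimum is min A + min B + 5.
A'(p) = 6p + 18 vanishes at p ∈ {-3}; B'(q) = 36(q - 4)(q - 2)(q + 1) vanishes at q ∈ {-1, 2, 4}.
Local minima of A (where A''>0): A(-3)=-27. Local minima of B: B(-1)=-183, B(4)=192.
So the global minimum of g is A(-3) + B(-1) + 5 = -27 − 183 + 5 = -205, attained at (-3, -1).

-205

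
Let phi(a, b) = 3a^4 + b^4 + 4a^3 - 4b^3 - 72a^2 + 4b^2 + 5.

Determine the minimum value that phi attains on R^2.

phi(a,b) separates as P(a) + Q(b) + 5, so its minimum is min P + min Q + 5.
P'(a) = 12a(a - 3)(a + 4) vanishes at a ∈ {-4, 0, 3}; Q'(b) = 4b(b - 2)(b - 1) vanishes at b ∈ {0, 1, 2}.
Local minima of P (where P''>0): P(-4)=-640, P(3)=-297. Local minima of Q: Q(0)=0, Q(2)=0.
So the global minimum of phi is P(-4) + Q(0) + 5 = -640 + 0 + 5 = -635, attained at (-4, 0).

-635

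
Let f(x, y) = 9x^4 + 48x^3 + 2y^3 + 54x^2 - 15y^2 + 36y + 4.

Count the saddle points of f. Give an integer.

f separates as a function of x plus a function of y, so ∇f=0 decouples.
∂f/∂x = 36x(x + 1)(x + 3) = 0 at x ∈ {-3, -1, 0}; ∂f/∂y = 6(y - 3)(y - 2) = 0 at y ∈ {2, 3}.
The Hessian is diagonal: diag(f_xx, f_yy). Second derivatives: f_xx(-3)=216, f_xx(-1)=-72, f_xx(0)=108; f_yy(2)=-6, f_yy(3)=6.
Saddle points occur where the two diagonal entries have opposite signs: (-3, 2), (-1, 3), (0, 2). Count: 3.

3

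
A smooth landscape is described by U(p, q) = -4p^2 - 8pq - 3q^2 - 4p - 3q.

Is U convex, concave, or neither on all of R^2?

U is quadratic, so its Hessian is the constant matrix H = [[-8, -8], [-8, -6]].
det(H) = -16, tr(H) = -14.
det(H) < 0, so H is indefinite: neither convex nor concave.

neither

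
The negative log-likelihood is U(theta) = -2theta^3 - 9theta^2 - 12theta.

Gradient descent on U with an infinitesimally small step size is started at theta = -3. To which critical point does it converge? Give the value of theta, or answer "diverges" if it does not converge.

-2

U'(theta) = -6(theta + 1)(theta + 2), so U'(-3) = -12.
Gradient descent moves in the -U' direction, i.e. theta is increasing.
The nearest critical point in that direction is theta = -2, where U'' = 6 > 0 (a local minimum). The iterate converges there.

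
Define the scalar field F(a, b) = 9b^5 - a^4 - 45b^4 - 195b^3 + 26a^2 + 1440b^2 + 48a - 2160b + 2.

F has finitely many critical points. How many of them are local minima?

2

F separates as a function of a plus a function of b, so ∇F=0 decouples.
∂F/∂a = -4(a - 4)(a + 1)(a + 3) = 0 at a ∈ {-3, -1, 4}; ∂F/∂b = 45(b - 4)(b - 3)(b - 1)(b + 4) = 0 at b ∈ {-4, 1, 3, 4}.
The Hessian is diagonal: diag(F_aa, F_bb). Second derivatives: F_aa(-3)=-56, F_aa(-1)=40, F_aa(4)=-140; F_bb(-4)=-12600, F_bb(1)=1350, F_bb(3)=-630, F_bb(4)=1080.
Local minima occur where both diagonal entries positive: (-1, 1), (-1, 4). Count: 2.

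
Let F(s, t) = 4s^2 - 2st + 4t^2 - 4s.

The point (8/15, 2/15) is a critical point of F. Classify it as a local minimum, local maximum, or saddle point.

The Hessian of F is constant: H = [[8, -2], [-2, 8]].
det(H) = 8·8 − (-2)² = 60.
det(H) > 0 and tr(H) = 16 > 0, so H is positive definite and the point is a local minimum.

local minimum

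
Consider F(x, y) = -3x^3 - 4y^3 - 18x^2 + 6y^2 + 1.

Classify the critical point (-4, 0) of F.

The mixed partial ∂²F/∂x∂y is 0, so the Hessian at any point is diag(F_xx, F_yy) = diag(-18(x + 2), 12(-2y + 1)).
At (-4, 0): H = diag(36, 12).
Both eigenvalues are positive, so H is positive definite: a local minimum.

local minimum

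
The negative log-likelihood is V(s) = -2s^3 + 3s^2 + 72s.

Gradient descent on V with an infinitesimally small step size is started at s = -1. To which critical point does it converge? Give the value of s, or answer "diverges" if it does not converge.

V'(s) = -6(s - 4)(s + 3), so V'(-1) = 60.
Gradient descent moves in the -V' direction, i.e. s is decreasing.
The nearest critical point in that direction is s = -3, where V'' = 42 > 0 (a local minimum). The iterate converges there.

-3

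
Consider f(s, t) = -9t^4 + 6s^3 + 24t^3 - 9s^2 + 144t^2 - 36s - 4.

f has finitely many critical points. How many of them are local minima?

1

f separates as a function of s plus a function of t, so ∇f=0 decouples.
∂f/∂s = 18(s - 2)(s + 1) = 0 at s ∈ {-1, 2}; ∂f/∂t = -36t(t - 4)(t + 2) = 0 at t ∈ {-2, 0, 4}.
The Hessian is diagonal: diag(f_ss, f_tt). Second derivatives: f_ss(-1)=-54, f_ss(2)=54; f_tt(-2)=-432, f_tt(0)=288, f_tt(4)=-864.
Local minima occur where both diagonal entries positive: (2, 0). Count: 1.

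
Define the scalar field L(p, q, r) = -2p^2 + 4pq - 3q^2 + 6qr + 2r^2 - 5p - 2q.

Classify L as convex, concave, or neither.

neither

L is quadratic, so its Hessian is the constant matrix H = [[-4, 4, 0], [4, -6, 6], [0, 6, 4]].
Leading principal minors: -4, 8, 176.
Neither pattern holds ⇒ H is indefinite ⇒ neither convex nor concave.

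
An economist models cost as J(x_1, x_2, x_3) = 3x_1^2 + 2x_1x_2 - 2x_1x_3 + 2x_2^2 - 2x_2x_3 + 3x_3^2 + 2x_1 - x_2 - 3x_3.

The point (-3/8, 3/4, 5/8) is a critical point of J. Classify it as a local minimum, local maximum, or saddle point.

The Hessian is constant: H = [[6, 2, -2], [2, 4, -2], [-2, -2, 6]].
Leading principal minors: Δ₁ = 6, Δ₂ = 20, Δ₃ = 96.
All leading minors are positive, so H is positive definite: a local minimum.

local minimum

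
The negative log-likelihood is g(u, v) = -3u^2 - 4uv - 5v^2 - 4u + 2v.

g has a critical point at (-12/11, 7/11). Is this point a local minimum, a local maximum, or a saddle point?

The Hessian of g is constant: H = [[-6, -4], [-4, -10]].
det(H) = (-6)·(-10) − (-4)² = 44.
det(H) > 0 and tr(H) = -16 < 0, so H is negative definite and the point is a local maximum.

local maximum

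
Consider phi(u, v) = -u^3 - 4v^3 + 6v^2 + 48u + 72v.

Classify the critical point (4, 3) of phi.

The mixed partial ∂²phi/∂u∂v is 0, so the Hessian at any point is diag(phi_uu, phi_vv) = diag(-6u, 12(-2v + 1)).
At (4, 3): H = diag(-24, -60).
Both eigenvalues are negative, so H is negative definite: a local maximum.

local maximum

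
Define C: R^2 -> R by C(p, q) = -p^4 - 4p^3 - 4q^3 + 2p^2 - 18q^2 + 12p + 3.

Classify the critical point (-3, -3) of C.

The mixed partial ∂²C/∂p∂q is 0, so the Hessian at any point is diag(C_pp, C_qq) = diag(4(-3p^2 - 6p + 1), -12(2q + 3)).
At (-3, -3): H = diag(-32, 36).
The eigenvalues have opposite signs, so H is indefinite: a saddle point.

saddle point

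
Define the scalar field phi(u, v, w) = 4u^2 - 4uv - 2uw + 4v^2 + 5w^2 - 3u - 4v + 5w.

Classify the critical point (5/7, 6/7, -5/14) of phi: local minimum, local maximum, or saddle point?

The Hessian is constant: H = [[8, -4, -2], [-4, 8, 0], [-2, 0, 10]].
Leading principal minors: Δ₁ = 8, Δ₂ = 48, Δ₃ = 448.
All leading minors are positive, so H is positive definite: a local minimum.

local minimum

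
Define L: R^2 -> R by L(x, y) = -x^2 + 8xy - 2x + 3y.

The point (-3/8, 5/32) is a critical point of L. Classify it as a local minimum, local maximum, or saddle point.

saddle point

The Hessian of L is constant: H = [[-2, 8], [8, 0]].
det(H) = (-2)·0 − 8² = -64.
Since det(H) < 0, H is indefinite and the critical point is a saddle point.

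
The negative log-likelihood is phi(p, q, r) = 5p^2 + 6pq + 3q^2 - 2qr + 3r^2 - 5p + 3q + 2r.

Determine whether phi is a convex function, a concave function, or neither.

convex

phi is quadratic, so its Hessian is the constant matrix H = [[10, 6, 0], [6, 6, -2], [0, -2, 6]].
Leading principal minors: 10, 24, 104.
All positive ⇒ H ≻ 0 ⇒ convex.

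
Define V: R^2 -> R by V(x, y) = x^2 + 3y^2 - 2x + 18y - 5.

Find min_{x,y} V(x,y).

V(x,y) separates as P(x) + Q(y) − 5, so its minimum is min P + min Q − 5.
P'(x) = 2x - 2 vanishes at x ∈ {1}; Q'(y) = 6y + 18 vanishes at y ∈ {-3}.
Local minima of P (where P''>0): P(1)=-1. Local minima of Q: Q(-3)=-27.
So the global minimum of V is P(1) + Q(-3) − 5 = -1 − 27 − 5 = -33, attained at (1, -3).

-33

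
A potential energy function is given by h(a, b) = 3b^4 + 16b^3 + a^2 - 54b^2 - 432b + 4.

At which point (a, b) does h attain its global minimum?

(0, 3)

h(a,b) separates as P(a) + Q(b) + 4, so its minimum is min P + min Q + 4.
P'(a) = 2a vanishes at a ∈ {0}; Q'(b) = 12(b - 3)(b + 3)(b + 4) vanishes at b ∈ {-4, -3, 3}.
Local minima of P (where P''>0): P(0)=0. Local minima of Q: Q(-4)=608, Q(3)=-1107.
So the global minimum of h is P(0) + Q(3) + 4 = 0 − 1107 + 4 = -1103, attained at (0, 3).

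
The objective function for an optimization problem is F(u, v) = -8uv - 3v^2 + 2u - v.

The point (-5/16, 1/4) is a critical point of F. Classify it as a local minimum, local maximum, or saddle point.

saddle point

The Hessian of F is constant: H = [[0, -8], [-8, -6]].
det(H) = 0·(-6) − (-8)² = -64.
Since det(H) < 0, H is indefinite and the critical point is a saddle point.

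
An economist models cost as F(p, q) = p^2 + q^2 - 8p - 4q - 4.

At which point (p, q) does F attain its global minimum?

F(p,q) separates as A(p) + B(q) − 4, so its minimum is min A + min B − 4.
A'(p) = 2p - 8 vanishes at p ∈ {4}; B'(q) = 2q - 4 vanishes at q ∈ {2}.
Local minima of A (where A''>0): A(4)=-16. Local minima of B: B(2)=-4.
So the global minimum of F is A(4) + B(2) − 4 = -16 − 4 − 4 = -24, attained at (4, 2).

(4, 2)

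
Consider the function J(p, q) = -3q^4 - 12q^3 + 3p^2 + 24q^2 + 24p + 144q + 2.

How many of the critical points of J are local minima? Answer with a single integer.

J separates as a function of p plus a function of q, so ∇J=0 decouples.
∂J/∂p = 6(p + 4) = 0 at p ∈ {-4}; ∂J/∂q = -12(q - 2)(q + 2)(q + 3) = 0 at q ∈ {-3, -2, 2}.
The Hessian is diagonal: diag(J_pp, J_qq). Second derivatives: J_pp(-4)=6; J_qq(-3)=-60, J_qq(-2)=48, J_qq(2)=-240.
Local minima occur where both diagonal entries positive: (-4, -2). Count: 1.

1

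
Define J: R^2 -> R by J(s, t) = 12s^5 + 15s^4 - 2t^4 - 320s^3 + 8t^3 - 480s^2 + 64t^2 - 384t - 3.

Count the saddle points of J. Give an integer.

6

J separates as a function of s plus a function of t, so ∇J=0 decouples.
∂J/∂s = 60s(s - 4)(s + 1)(s + 4) = 0 at s ∈ {-4, -1, 0, 4}; ∂J/∂t = -8(t - 4)(t - 3)(t + 4) = 0 at t ∈ {-4, 3, 4}.
The Hessian is diagonal: diag(J_ss, J_tt). Second derivatives: J_ss(-4)=-5760, J_ss(-1)=900, J_ss(0)=-960, J_ss(4)=9600; J_tt(-4)=-448, J_tt(3)=56, J_tt(4)=-64.
Saddle points occur where the two diagonal entries have opposite signs: (-4, 3), (-1, -4), (-1, 4), (0, 3), (4, -4), (4, 4). Count: 6.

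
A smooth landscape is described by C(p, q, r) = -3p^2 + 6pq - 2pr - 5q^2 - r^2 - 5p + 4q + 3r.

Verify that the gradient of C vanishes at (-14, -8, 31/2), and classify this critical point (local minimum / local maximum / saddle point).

local maximum

∇C = (-6p + 6q - 2r - 5, 6p - 10q + 4, -2p - 2r + 3); substituting (-14, -8, 31/2) gives ∇C = (0, 0, 0), so (-14, -8, 31/2) is indeed a critical point.
The Hessian is constant: H = [[-6, 6, -2], [6, -10, 0], [-2, 0, -2]].
Leading principal minors: Δ₁ = -6, Δ₂ = 24, Δ₃ = -8.
The minors alternate sign starting negative (−, +, −), so H is negative definite: a local maximum.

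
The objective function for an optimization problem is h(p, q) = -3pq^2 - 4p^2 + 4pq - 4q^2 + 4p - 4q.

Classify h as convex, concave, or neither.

neither

The term -3pq^2 is cubic, so the Hessian is not constant.
∂²h/∂q² = -6p - 8, which takes both signs as p varies (negative for sufficiently large p). A diagonal entry of the Hessian changing sign means the Hessian is neither positive- nor negative-semidefinite on all of R^2.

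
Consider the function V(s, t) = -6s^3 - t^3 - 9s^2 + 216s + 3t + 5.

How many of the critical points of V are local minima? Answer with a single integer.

V separates as a function of s plus a function of t, so ∇V=0 decouples.
∂V/∂s = -18(s - 3)(s + 4) = 0 at s ∈ {-4, 3}; ∂V/∂t = -3(t - 1)(t + 1) = 0 at t ∈ {-1, 1}.
The Hessian is diagonal: diag(V_ss, V_tt). Second derivatives: V_ss(-4)=126, V_ss(3)=-126; V_tt(-1)=6, V_tt(1)=-6.
Local minima occur where both diagonal entries positive: (-4, -1). Count: 1.

1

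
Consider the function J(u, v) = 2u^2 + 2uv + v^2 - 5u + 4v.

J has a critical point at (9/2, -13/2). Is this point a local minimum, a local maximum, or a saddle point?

The Hessian of J is constant: H = [[4, 2], [2, 2]].
det(H) = 4·2 − 2² = 4.
det(H) > 0 and tr(H) = 6 > 0, so H is positive definite and the point is a local minimum.

local minimum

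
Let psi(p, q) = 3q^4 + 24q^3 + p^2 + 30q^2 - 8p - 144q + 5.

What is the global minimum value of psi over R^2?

psi(p,q) separates as A(p) + B(q) + 5, so its minimum is min A + min B + 5.
A'(p) = 2p - 8 vanishes at p ∈ {4}; B'(q) = 12(q - 1)(q + 3)(q + 4) vanishes at q ∈ {-4, -3, 1}.
Local minima of A (where A''>0): A(4)=-16. Local minima of B: B(-4)=288, B(1)=-87.
So the global minimum of psi is A(4) + B(1) + 5 = -16 − 87 + 5 = -98, attained at (4, 1).

-98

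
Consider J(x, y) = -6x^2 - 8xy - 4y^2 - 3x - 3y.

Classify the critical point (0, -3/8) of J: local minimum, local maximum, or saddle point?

The Hessian of J is constant: H = [[-12, -8], [-8, -8]].
det(H) = (-12)·(-8) − (-8)² = 32.
det(H) > 0 and tr(H) = -20 < 0, so H is negative definite and the point is a local maximum.

local maximum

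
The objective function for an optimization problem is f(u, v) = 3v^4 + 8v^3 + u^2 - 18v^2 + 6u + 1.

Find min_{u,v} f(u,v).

-143

f(u,v) separates as P(u) + Q(v) + 1, so its minimum is min P + min Q + 1.
P'(u) = 2u + 6 vanishes at u ∈ {-3}; Q'(v) = 12v(v - 1)(v + 3) vanishes at v ∈ {-3, 0, 1}.
Local minima of P (where P''>0): P(-3)=-9. Local minima of Q: Q(-3)=-135, Q(1)=-7.
So the global minimum of f is P(-3) + Q(-3) + 1 = -9 − 135 + 1 = -143, attained at (-3, -3).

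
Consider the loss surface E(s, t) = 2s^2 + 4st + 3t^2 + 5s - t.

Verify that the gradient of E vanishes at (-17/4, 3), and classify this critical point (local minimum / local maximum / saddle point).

∇E = (4s + 4t + 5, 4s + 6t - 1); substituting (-17/4, 3) gives ∇E = (0, 0), so (-17/4, 3) is indeed a critical point.
The Hessian of E is constant: H = [[4, 4], [4, 6]].
det(H) = 4·6 − 4² = 8.
det(H) > 0 and tr(H) = 10 > 0, so H is positive definite and the point is a local minimum.

local minimum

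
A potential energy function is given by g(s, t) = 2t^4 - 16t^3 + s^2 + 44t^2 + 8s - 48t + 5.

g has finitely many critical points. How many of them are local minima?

g separates as a function of s plus a function of t, so ∇g=0 decouples.
∂g/∂s = 2(s + 4) = 0 at s ∈ {-4}; ∂g/∂t = 8(t - 3)(t - 2)(t - 1) = 0 at t ∈ {1, 2, 3}.
The Hessian is diagonal: diag(g_ss, g_tt). Second derivatives: g_ss(-4)=2; g_tt(1)=16, g_tt(2)=-8, g_tt(3)=16.
Local minima occur where both diagonal entries positive: (-4, 1), (-4, 3). Count: 2.

2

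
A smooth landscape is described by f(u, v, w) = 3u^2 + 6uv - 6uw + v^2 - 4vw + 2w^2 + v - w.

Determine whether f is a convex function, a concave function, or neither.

f is quadratic, so its Hessian is the constant matrix H = [[6, 6, -6], [6, 2, -4], [-6, -4, 4]].
Leading principal minors: 6, -24, 24.
Neither pattern holds ⇒ H is indefinite ⇒ neither convex nor concave.

neither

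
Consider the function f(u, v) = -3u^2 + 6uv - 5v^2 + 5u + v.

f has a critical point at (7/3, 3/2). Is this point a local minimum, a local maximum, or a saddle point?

The Hessian of f is constant: H = [[-6, 6], [6, -10]].
det(H) = (-6)·(-10) − 6² = 24.
det(H) > 0 and tr(H) = -16 < 0, so H is negative definite and the point is a local maximum.

local maximum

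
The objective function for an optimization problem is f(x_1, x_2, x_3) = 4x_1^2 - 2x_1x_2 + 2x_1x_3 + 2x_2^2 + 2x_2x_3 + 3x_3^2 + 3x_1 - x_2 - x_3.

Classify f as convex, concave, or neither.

convex

f is quadratic, so its Hessian is the constant matrix H = [[8, -2, 2], [-2, 4, 2], [2, 2, 6]].
Leading principal minors: 8, 28, 104.
All positive ⇒ H ≻ 0 ⇒ convex.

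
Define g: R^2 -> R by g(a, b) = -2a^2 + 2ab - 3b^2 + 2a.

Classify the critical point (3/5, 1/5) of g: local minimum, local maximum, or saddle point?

The Hessian of g is constant: H = [[-4, 2], [2, -6]].
det(H) = (-4)·(-6) − 2² = 20.
det(H) > 0 and tr(H) = -10 < 0, so H is negative definite and the point is a local maximum.

local maximum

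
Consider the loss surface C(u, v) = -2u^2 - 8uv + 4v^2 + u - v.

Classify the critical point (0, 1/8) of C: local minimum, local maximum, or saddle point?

The Hessian of C is constant: H = [[-4, -8], [-8, 8]].
det(H) = (-4)·8 − (-8)² = -96.
Since det(H) < 0, H is indefinite and the critical point is a saddle point.

saddle point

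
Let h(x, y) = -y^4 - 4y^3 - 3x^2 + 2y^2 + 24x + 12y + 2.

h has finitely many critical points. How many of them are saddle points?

h separates as a function of x plus a function of y, so ∇h=0 decouples.
∂h/∂x = -6(x - 4) = 0 at x ∈ {4}; ∂h/∂y = -4(y - 1)(y + 1)(y + 3) = 0 at y ∈ {-3, -1, 1}.
The Hessian is diagonal: diag(h_xx, h_yy). Second derivatives: h_xx(4)=-6; h_yy(-3)=-32, h_yy(-1)=16, h_yy(1)=-32.
Saddle points occur where the two diagonal entries have opposite signs: (4, -1). Count: 1.

1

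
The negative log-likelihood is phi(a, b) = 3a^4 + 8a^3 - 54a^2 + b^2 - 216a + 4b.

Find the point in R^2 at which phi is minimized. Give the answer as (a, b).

phi(a,b) separates as P(a) + Q(b), so its minimum is min P + min Q.
P'(a) = 12(a - 3)(a + 2)(a + 3) vanishes at a ∈ {-3, -2, 3}; Q'(b) = 2b + 4 vanishes at b ∈ {-2}.
Local minima of P (where P''>0): P(-3)=189, P(3)=-675. Local minima of Q: Q(-2)=-4.
So the global minimum of phi is P(3) + Q(-2) = -675 − 4 = -679, attained at (3, -2).

(3, -2)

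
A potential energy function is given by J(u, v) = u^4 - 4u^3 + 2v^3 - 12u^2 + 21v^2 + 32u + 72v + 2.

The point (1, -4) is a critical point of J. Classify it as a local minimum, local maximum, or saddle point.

The mixed partial ∂²J/∂u∂v is 0, so the Hessian at any point is diag(J_uu, J_vv) = diag(12(u^2 - 2u - 2), 6(2v + 7)).
At (1, -4): H = diag(-36, -6).
Both eigenvalues are negative, so H is negative definite: a local maximum.

local maximum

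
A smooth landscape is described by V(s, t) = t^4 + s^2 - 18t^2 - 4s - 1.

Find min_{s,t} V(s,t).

-86

V(s,t) separates as P(s) + Q(t) − 1, so its minimum is min P + min Q − 1.
P'(s) = 2s - 4 vanishes at s ∈ {2}; Q'(t) = 4t(t - 3)(t + 3) vanishes at t ∈ {-3, 0, 3}.
Local minima of P (where P''>0): P(2)=-4. Local minima of Q: Q(-3)=-81, Q(3)=-81.
So the global minimum of V is P(2) + Q(-3) − 1 = -4 − 81 − 1 = -86, attained at (2, -3).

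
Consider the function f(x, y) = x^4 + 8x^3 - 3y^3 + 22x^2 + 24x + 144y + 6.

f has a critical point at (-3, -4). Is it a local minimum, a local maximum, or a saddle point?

The mixed partial ∂²f/∂x∂y is 0, so the Hessian at any point is diag(f_xx, f_yy) = diag(4(3x^2 + 12x + 11), -18y).
At (-3, -4): H = diag(8, 72).
Both eigenvalues are positive, so H is positive definite: a local minimum.

local minimum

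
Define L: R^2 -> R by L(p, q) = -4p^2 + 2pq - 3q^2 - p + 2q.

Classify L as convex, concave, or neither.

L is quadratic, so its Hessian is the constant matrix H = [[-8, 2], [2, -6]].
det(H) = 44, tr(H) = -14.
det(H) > 0 and tr(H) < 0, so H is negative definite everywhere: concave.

concave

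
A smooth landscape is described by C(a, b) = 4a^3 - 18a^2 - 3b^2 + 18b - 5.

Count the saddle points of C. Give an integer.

1

C separates as a function of a plus a function of b, so ∇C=0 decouples.
∂C/∂a = 12a(a - 3) = 0 at a ∈ {0, 3}; ∂C/∂b = -6(b - 3) = 0 at b ∈ {3}.
The Hessian is diagonal: diag(C_aa, C_bb). Second derivatives: C_aa(0)=-36, C_aa(3)=36; C_bb(3)=-6.
Saddle points occur where the two diagonal entries have opposite signs: (3, 3). Count: 1.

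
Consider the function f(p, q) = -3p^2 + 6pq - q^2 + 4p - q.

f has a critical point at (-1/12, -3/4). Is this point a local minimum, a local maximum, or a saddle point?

saddle point

The Hessian of f is constant: H = [[-6, 6], [6, -2]].
det(H) = (-6)·(-2) − 6² = -24.
Since det(H) < 0, H is indefinite and the critical point is a saddle point.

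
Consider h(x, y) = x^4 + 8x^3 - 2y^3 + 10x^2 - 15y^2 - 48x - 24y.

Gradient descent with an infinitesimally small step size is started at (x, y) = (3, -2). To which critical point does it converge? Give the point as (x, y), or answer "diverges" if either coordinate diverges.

h is separable, so gradient descent decouples: x follows -∂h/∂x, y follows -∂h/∂y.
∂h/∂x = 4(x - 1)(x + 3)(x + 4); at x=3 this is 336, so x decreases.
∂h/∂y = -6(y + 1)(y + 4); at y=-2 this is 12, so y decreases.
x converges to its nearest critical value 1 (a local min of the x-part); y converges to -4. The iterate converges to (1, -4).

(1, -4)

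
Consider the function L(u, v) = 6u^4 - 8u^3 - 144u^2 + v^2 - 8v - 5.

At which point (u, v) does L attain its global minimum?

(4, 4)

L(u,v) separates as P(u) + Q(v) − 5, so its minimum is min P + min Q − 5.
P'(u) = 24u(u - 4)(u + 3) vanishes at u ∈ {-3, 0, 4}; Q'(v) = 2v - 8 vanishes at v ∈ {4}.
Local minima of P (where P''>0): P(-3)=-594, P(4)=-1280. Local minima of Q: Q(4)=-16.
So the global minimum of L is P(4) + Q(4) − 5 = -1280 − 16 − 5 = -1301, attained at (4, 4).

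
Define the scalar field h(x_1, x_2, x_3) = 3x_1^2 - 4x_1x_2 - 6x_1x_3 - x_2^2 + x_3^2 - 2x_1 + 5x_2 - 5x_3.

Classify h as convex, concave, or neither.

neither

h is quadratic, so its Hessian is the constant matrix H = [[6, -4, -6], [-4, -2, 0], [-6, 0, 2]].
Leading principal minors: 6, -28, 16.
Neither pattern holds ⇒ H is indefinite ⇒ neither convex nor concave.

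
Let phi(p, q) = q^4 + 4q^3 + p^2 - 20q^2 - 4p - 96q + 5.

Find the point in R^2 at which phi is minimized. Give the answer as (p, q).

phi(p,q) separates as A(p) + B(q) + 5, so its minimum is min A + min B + 5.
A'(p) = 2p - 4 vanishes at p ∈ {2}; B'(q) = 4(q - 3)(q + 2)(q + 4) vanishes at q ∈ {-4, -2, 3}.
Local minima of A (where A''>0): A(2)=-4. Local minima of B: B(-4)=64, B(3)=-279.
So the global minimum of phi is A(2) + B(3) + 5 = -4 − 279 + 5 = -278, attained at (2, 3).

(2, 3)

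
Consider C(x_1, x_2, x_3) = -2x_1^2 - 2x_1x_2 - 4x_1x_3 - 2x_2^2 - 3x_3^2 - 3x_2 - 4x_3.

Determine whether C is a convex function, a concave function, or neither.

C is quadratic, so its Hessian is the constant matrix H = [[-4, -2, -4], [-2, -4, 0], [-4, 0, -6]].
Leading principal minors: -4, 12, -8.
Signs alternate −, +, − ⇒ H ≺ 0 ⇒ concave.

concave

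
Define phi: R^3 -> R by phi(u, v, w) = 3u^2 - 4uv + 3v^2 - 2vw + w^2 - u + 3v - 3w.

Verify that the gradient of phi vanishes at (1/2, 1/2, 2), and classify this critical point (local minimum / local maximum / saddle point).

local minimum

∇phi = (6u - 4v - 1, -4u + 6v - 2w + 3, -2v + 2w - 3); substituting (1/2, 1/2, 2) gives ∇phi = (0, 0, 0), so (1/2, 1/2, 2) is indeed a critical point.
The Hessian is constant: H = [[6, -4, 0], [-4, 6, -2], [0, -2, 2]].
Leading principal minors: Δ₁ = 6, Δ₂ = 20, Δ₃ = 16.
All leading minors are positive, so H is positive definite: a local minimum.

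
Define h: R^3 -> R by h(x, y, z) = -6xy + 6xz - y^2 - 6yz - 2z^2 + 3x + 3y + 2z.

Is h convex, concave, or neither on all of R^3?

neither

h is quadratic, so its Hessian is the constant matrix H = [[0, -6, 6], [-6, -2, -6], [6, -6, -4]].
Leading principal minors: 0, -36, 648.
Neither pattern holds ⇒ H is indefinite ⇒ neither convex nor concave.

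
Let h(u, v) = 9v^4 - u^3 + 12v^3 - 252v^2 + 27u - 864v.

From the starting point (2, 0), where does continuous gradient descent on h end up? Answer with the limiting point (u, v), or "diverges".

h is separable, so gradient descent decouples: u follows -∂h/∂u, v follows -∂h/∂v.
∂h/∂u = -3(u - 3)(u + 3); at u=2 this is 15, so u decreases.
∂h/∂v = 36(v - 4)(v + 2)(v + 3); at v=0 this is -864, so v increases.
u converges to its nearest critical value -3 (a local min of the u-part); v converges to 4. The iterate converges to (-3, 4).

(-3, 4)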